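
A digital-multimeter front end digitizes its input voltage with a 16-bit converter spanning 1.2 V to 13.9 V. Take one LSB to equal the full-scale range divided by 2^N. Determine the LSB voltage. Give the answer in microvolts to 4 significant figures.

193.8 µV

The full-scale span is 13.9 − (1.2) = 12.7 V.
2^16 = 65536 levels.
LSB = 12.7 V / 2^16 = 193.8 µV.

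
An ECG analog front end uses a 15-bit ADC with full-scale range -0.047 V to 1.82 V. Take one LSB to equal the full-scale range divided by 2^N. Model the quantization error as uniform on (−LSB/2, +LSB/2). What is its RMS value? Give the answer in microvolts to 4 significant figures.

The full-scale span is 1.82 − (-0.047) = 1.867 V.
LSB = 1.867 V ÷ 2^15 = 1.867/32768 V = 56.9763 µV.
For a uniform distribution on [−LSB/2, +LSB/2], V_rms = LSB/√12 = 56.9763 µV/3.4641 = 16.45 µV.

16.45 µV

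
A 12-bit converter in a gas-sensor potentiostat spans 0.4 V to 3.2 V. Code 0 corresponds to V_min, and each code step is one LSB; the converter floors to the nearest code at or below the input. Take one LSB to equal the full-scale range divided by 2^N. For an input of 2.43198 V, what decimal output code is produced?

Span: 3.2 V − (0.4 V) = 2.8 V. LSB = 2.8 V / 2^12 ≈ 0.6836 mV.
V_in − V_min = 2.43198 − (0.4) = 2.03198 V.
Divide by LSB: 2.03198 × 4096/2.8 = 2972.4965.
Truncating gives code 2972.

2972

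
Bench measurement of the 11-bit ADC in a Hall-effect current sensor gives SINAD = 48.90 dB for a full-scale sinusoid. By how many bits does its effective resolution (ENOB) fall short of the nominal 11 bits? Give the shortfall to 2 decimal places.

N_eff = (48.90 − 1.76)/6.02 = 7.8306 bits.
11 − 7.8306 = 3.17 bits below nominal.

3.17 bits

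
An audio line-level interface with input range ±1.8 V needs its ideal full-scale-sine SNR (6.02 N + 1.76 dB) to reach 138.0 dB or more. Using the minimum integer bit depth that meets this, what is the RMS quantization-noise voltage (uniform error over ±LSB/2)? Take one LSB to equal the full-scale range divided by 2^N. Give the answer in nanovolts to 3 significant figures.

Range = 1.8 − (-1.8) = 3.6 V.
Required N = ⌈(138.0 − 1.76)/6.02⌉ = ⌈22.631⌉ = 23.
LSB = 3.6 V ÷ 2^23 = 3.6/8388608 V = 429.15 nV.
V_rms = LSB/√12 = 124 nV.

124 nV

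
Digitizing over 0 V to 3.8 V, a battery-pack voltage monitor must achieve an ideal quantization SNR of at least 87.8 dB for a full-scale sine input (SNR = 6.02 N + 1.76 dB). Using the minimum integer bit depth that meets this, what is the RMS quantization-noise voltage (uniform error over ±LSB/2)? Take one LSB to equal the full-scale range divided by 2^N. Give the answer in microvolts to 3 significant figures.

33.5 µV

Span = 3.8 V.
Required N = ⌈(87.8 − 1.76)/6.02⌉ = ⌈14.292⌉ = 15.
Step size = 3.8/32768 V = 115.97 µV.
σ_q = LSB/√12 = 115.97 µV/3.4641 = 33.5 µV.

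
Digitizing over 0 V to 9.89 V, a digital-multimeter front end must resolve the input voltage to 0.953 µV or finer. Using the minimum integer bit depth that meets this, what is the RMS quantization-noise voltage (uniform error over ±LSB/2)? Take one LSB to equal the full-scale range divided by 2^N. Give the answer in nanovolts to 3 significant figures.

170 nV

V_FS = 9.89 V.
9.89 V / 0.953 µV = 1.038e7. Since 2^23 = 8388608 and 2^24 = 16777216, N = 24.
LSB = 9.89 V ÷ 2^24 = 9.89/16777216 V = 0.58949 µV.
RMS noise = LSB/√12 = 170 nV.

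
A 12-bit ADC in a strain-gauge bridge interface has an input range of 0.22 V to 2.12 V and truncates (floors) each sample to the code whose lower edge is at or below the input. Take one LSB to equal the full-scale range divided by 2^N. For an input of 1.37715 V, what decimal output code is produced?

Full-scale range = 2.12 V − (0.22 V) = 1.9 V. LSB = 1.9 V / 2^12 ≈ 463.9 µV.
V_in − V_min = 1.37715 − (0.22) = 1.15715 V.
Divide by LSB: 1.15715 × 4096/1.9 = 2494.5718.
Truncating gives code 2494.

2494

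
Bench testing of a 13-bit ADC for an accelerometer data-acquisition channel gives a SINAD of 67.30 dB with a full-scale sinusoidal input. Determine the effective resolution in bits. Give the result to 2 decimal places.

ENOB = (SINAD − 1.76) / 6.02 = (67.30 − 1.76) / 6.02 = 65.54 / 6.02 = 10.8870.

10.89 bits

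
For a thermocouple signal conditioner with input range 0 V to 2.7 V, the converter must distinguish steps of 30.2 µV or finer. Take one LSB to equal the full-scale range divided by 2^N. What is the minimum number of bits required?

Full-scale range = 2.7 V.
Need 2^N ≥ 2.7 V / 30.2 µV = 89400 → N_min = 17.

17 bits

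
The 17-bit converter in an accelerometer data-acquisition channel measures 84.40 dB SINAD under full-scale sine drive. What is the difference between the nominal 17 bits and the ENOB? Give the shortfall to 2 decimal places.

ENOB = (SINAD − 1.76)/6.02 = (84.40 − 1.76)/6.02 = 13.7276 bits.
17 − 13.7276 = 3.27 bits below nominal.

3.27 bits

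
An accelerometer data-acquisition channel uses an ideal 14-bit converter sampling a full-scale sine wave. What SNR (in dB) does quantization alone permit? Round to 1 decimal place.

For an ideal N-bit converter with full-scale sine input, SNR = 6.02 N + 1.76 dB. SNR = 6.02 × 14 + 1.76 = 84.28 + 1.76 = 86.04 dB.

86.0 dB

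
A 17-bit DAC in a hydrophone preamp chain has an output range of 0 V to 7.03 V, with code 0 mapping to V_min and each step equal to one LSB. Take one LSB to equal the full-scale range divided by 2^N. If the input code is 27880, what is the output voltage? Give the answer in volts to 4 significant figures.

Full-scale range = 7.03 V. LSB = 7.03 V / 2^17.
V_out = V_min + code × LSB = 0 V + 27880 × 7.03 V / 131072
      = 0 + 1.49533 = 1.49533 V.

1.495 V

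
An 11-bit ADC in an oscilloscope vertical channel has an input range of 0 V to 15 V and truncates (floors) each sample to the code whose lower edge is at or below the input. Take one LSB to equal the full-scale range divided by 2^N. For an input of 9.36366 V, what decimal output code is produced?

1278

Full-scale range = 15 V. LSB = 15 V / 2^11 ≈ 7.324 mV.
code = ⌊(V_in − V_min)/LSB⌋ = ⌊(V_in − V_min) × 2^11 / range⌋
     = ⌊(9.36366 − (0)) × 2048 / 15⌋ = ⌊9.36366 × 2048/15⌋
     = ⌊1278.452⌋ = 1278.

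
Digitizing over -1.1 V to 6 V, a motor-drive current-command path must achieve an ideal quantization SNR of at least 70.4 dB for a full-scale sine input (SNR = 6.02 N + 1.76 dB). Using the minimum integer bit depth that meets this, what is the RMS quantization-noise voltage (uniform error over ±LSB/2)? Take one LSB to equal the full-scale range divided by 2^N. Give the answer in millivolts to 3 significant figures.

0.500 mV

The full-scale span is 6 − (-1.1) = 7.1 V.
Solving 6.02 N ≥ 70.4 − 1.76: N ≥ 11.402. Round up → N = 12.
LSB = 7.1 V ÷ 2^12 = 7.1/4096 V = 1.7334 mV.
V_rms = LSB/√12 = 0.500 mV.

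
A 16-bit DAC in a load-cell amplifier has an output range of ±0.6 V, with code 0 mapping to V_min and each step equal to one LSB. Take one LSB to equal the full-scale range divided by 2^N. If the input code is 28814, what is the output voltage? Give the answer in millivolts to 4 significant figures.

Span: 0.6 V − (-0.6 V) = 1.2 V. LSB = 1.2 V / 2^16.
Output = V_min + (28814/65536) × range = -0.6 + 0.439667 × 1.2 V
      = -0.6 + 0.527600 = -0.0723999 V.

-72.40 mV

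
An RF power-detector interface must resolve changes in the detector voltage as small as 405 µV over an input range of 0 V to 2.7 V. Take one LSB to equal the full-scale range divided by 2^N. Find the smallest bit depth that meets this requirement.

Range is 2.7 V.
2.7 V / 405 µV = 6667. Since 2^12 = 4096 and 2^13 = 8192, N = 13.

13 bits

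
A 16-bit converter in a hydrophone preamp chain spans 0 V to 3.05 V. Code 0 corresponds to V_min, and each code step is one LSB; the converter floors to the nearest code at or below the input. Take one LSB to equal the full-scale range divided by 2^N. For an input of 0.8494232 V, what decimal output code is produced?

18251

Full-scale range = 3.05 V. LSB = 3.05 V / 2^16 ≈ 46.54 µV.
(V_in − V_min) × 2^16/range = (0.8494232 − (0)) × 65536/3.05 = 18251.737.
Floor → code = 18251.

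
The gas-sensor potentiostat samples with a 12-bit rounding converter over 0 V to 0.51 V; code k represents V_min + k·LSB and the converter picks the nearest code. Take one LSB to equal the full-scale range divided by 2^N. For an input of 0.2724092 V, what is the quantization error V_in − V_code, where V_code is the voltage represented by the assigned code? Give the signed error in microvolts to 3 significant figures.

−22.4 µV

Range is 0.51 V. LSB = 0.51 V / 2^12 ≈ 124.5 µV.
Position in LSBs: (0.2724092 − (0)) × 4096/0.51 = 2187.8198; rounding gives k = 2188.
V_code = V_min + k × range/2^12 = 0 + 2188 × 0.51/4096 = 0.2724316406 V.
e = 0.2724092 − (0.2724316406) = −22.4 µV.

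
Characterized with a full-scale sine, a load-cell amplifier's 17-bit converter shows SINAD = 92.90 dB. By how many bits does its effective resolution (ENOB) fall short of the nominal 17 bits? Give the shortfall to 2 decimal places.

ENOB = (SINAD − 1.76)/6.02 = (92.90 − 1.76)/6.02 = 15.1395 bits.
Shortfall = 17 − 15.1395 = 1.8605 bits.

1.86 bits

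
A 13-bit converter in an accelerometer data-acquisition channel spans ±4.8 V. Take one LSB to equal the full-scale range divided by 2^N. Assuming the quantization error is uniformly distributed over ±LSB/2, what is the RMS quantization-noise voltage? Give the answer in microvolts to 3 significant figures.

338 µV

The full-scale span is 4.8 − (-4.8) = 9.6 V.
LSB = 9.6 V / 2^13 = 1.1719 mV.
σ_q = LSB/√12 = 1.1719 mV/3.4641 = 338 µV.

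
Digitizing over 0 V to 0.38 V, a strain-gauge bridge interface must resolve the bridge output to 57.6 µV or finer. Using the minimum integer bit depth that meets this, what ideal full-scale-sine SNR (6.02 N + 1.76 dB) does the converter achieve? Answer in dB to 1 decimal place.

80.0 dB

Full-scale range = 0.38 V.
Required number of levels: 0.38/57.6 µV = 6597.2; smallest N with 2^N ≥ that is 13.
SNR = 6.02 × 13 + 1.76 = 80.02 dB.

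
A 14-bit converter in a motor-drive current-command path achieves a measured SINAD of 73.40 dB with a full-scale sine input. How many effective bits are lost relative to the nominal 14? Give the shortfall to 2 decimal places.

2.10 bits

ENOB = (SINAD − 1.76)/6.02 = (73.40 − 1.76)/6.02 = 11.9003 bits.
14 − 11.9003 = 2.10 bits below nominal.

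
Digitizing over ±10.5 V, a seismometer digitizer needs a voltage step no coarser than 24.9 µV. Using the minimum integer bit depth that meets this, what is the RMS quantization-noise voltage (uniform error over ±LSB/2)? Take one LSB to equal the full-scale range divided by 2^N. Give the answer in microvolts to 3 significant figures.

5.78 µV

Range = 10.5 − (-10.5) = 21 V.
Need 2^N ≥ 21 V / 24.9 µV = 843400 → N_min = 20.
LSB = 21 V ÷ 2^20 = 21/1048576 V = 20.027 µV.
V_rms = LSB/√12 = 5.78 µV.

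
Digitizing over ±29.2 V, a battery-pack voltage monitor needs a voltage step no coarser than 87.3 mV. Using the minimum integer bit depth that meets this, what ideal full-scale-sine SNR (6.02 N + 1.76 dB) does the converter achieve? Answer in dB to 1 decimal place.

The full-scale span is 29.2 − (-29.2) = 58.4 V.
Need 2^N ≥ 58.4 V / 87.3 mV = 669.0 → N_min = 10.
SNR = 6.02 × 10 + 1.76 = 61.96 dB.

62.0 dB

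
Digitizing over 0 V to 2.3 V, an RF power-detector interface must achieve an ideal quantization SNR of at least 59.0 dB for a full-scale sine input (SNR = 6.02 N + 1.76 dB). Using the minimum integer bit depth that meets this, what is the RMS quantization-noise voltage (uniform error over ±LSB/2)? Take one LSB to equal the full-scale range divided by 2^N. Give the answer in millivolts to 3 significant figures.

V_FS = 2.3 V.
Required N = ⌈(59.0 − 1.76)/6.02⌉ = ⌈9.508⌉ = 10.
One LSB is 2.3 V / 1024 = 2.2461 mV.
V_rms = LSB/√12 = 0.648 mV.

0.648 mV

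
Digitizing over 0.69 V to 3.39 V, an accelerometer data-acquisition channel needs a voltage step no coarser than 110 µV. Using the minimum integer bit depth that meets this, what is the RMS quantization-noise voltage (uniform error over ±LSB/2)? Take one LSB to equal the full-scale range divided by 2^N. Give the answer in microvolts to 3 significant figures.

23.8 µV

Full-scale range = 3.39 V − (0.69 V) = 2.7 V.
Need 2^N ≥ 2.7 V / 110 µV = 24550 → N_min = 15.
LSB = 2.7 V / 2^15 = 82.397 µV.
RMS noise = LSB/√12 = 23.8 µV.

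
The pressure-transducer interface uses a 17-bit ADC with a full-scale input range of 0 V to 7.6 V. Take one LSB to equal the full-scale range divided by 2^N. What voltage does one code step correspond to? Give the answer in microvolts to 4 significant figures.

57.98 µV

Full-scale range = 7.6 V.
2^17 = 131072 levels.
One LSB is 7.6 V / 131072 = 57.98 µV.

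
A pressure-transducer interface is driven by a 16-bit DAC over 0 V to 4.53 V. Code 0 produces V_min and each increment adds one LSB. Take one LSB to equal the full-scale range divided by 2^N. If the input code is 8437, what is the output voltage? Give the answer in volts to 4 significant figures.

Range is 4.53 V. LSB = 4.53 V / 2^16.
V_out = 0 + 8437 × (4.53/65536) V
      = 0 V + 0.583185 V = 0.583185 V.

0.5832 V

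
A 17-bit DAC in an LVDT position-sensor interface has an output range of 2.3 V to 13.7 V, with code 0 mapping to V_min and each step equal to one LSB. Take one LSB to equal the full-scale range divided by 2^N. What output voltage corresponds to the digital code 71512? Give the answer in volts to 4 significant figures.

The full-scale span is 13.7 − (2.3) = 11.4 V. LSB = 11.4 V / 2^17.
Output = V_min + (71512/131072) × range = 2.3 + 0.545593 × 11.4 V
      = 2.3 + 6.21976 = 8.51976 V.

8.520 V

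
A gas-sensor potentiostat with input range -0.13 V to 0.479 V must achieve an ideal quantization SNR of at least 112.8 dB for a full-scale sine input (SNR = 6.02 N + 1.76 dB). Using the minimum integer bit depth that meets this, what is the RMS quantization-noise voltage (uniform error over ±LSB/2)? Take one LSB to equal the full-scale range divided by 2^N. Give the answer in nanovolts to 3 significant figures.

Range = 0.479 − (-0.13) = 0.609 V.
N ≥ (112.8 − 1.76)/6.02 = 18.445 → N_min = 19.
Step size = 0.609/524288 V = 1.1616 µV.
RMS noise = LSB/√12 = 335 nV.

335 nV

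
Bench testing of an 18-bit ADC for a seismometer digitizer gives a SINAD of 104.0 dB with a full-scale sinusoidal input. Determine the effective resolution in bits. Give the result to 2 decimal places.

ENOB = (SINAD − 1.76) / 6.02 = (104.0 − 1.76) / 6.02 = 102.24 / 6.02 = 16.9834.

16.98 bits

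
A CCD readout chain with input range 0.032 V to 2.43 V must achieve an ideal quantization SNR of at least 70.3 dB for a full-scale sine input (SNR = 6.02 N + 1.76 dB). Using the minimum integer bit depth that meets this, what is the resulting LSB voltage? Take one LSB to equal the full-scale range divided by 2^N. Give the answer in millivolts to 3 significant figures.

0.585 mV

Range = 2.43 − (0.032) = 2.398 V.
N ≥ (70.3 − 1.76)/6.02 = 11.385 → N_min = 12.
One LSB is 2.398 V / 4096 = 0.585 mV.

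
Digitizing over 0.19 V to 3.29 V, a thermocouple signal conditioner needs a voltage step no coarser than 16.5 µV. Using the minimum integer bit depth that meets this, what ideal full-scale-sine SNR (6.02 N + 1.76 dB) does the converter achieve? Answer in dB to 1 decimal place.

110.1 dB

The full-scale span is 3.29 − (0.19) = 3.1 V.
3.1 V / 16.5 µV = 187900. Since 2^17 = 131072 and 2^18 = 262144, N = 18.
Ideal SNR at N = 18: 6.02·18 + 1.76 = 110.1 dB.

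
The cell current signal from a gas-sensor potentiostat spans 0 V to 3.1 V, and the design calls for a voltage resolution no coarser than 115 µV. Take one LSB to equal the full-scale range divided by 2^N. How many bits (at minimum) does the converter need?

Range is 3.1 V.
Levels needed ≥ 3.1/115 µV = 26960. 2^15 = 32768 suffices, so N_min = 15.

15 bits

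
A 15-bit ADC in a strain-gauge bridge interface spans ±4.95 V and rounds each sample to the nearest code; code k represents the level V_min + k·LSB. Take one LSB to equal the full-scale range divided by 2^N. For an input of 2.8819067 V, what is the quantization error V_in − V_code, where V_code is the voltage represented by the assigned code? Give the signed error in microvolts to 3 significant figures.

−54.4 µV

The full-scale span is 4.95 − (-4.95) = 9.9 V. LSB = 9.9 V / 2^15 ≈ 302.1 µV.
Position in LSBs: (2.8819067 − (-4.95)) × 32768/9.9 = 25922.8201; rounding gives k = 25923.
V_code = V_min + k × range/2^15 = -4.95 + 25923 × 9.9/32768 = 2.8819610596 V.
V_in − V_code = 2.8819067 − (2.8819610596) = −54.4 µV.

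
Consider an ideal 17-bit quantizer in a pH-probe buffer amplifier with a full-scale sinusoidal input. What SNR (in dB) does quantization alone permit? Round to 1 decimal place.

6.02(17) + 1.76 = 102.34 + 1.76 = 104.10 dB.

104.1 dB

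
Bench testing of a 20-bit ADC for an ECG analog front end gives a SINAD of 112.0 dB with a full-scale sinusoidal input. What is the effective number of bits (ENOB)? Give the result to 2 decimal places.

Inverting SNR = 6.02 N + 1.76: N_eff = (112.0 − 1.76)/6.02 = 18.3123.

18.31 bits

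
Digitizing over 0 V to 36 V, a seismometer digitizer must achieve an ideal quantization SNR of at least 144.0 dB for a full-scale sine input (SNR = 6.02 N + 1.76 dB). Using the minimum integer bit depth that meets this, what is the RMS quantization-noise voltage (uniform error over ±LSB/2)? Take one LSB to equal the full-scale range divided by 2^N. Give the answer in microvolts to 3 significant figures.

Span = 36 V.
N ≥ (144.0 − 1.76)/6.02 = 23.628 → N_min = 24.
LSB = 36 V ÷ 2^24 = 36/16777216 V = 2.1458 µV.
RMS noise = LSB/√12 = 0.619 µV.

0.619 µV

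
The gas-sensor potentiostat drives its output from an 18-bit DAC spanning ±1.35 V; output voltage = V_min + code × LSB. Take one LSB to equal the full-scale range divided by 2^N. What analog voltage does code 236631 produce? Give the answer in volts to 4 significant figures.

1.087 V

Span: 1.35 V − (-1.35 V) = 2.7 V. LSB = 2.7 V / 2^18.
V_out = -1.35 + 236631 × (2.7/262144) V
      = -1.35 + 2.43722 = 1.08722 V.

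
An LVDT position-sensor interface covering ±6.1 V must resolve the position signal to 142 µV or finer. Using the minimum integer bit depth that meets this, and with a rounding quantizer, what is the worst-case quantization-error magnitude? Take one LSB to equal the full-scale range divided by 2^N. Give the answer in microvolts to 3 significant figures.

Range = 6.1 − (-6.1) = 12.2 V.
Need 2^N ≥ 12.2 V / 142 µV = 85920 → N_min = 17.
Step size = 12.2/131072 V = 93.079 µV.
Max error for round-to-nearest is LSB/2 = 46.5 µV.

46.5 µV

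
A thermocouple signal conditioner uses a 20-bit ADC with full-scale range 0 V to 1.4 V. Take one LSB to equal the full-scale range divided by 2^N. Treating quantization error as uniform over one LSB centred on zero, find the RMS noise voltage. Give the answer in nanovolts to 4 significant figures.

V_FS = 1.4 V.
LSB = 1.4 V / 2^20 = 1.33514 µV.
RMS of a uniform error over width LSB is LSB/√12 = 385.4 nV.

385.4 nV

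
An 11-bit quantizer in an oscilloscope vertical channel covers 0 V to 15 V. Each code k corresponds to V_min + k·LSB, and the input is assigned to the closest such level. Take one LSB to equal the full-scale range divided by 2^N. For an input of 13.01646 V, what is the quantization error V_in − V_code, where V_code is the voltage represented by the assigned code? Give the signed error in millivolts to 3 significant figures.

Range is 15 V. LSB = 15 V / 2^11 ≈ 7.324 mV.
(13.01646 − (0)) / LSB = 13.01646 × 2048/15 = 1777.1807. Nearest integer: k = 1777.
V_code = 0 + (1777/2048) × 15 = 13.01513672 V.
e = 13.01646 − (13.01513672) = +1.32 mV.

+1.32 mV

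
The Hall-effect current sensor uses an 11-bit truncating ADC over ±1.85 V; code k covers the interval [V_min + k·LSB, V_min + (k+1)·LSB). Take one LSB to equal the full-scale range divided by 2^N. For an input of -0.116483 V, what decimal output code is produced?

959

The full-scale span is 1.85 − (-1.85) = 3.7 V. LSB = 3.7 V / 2^11 ≈ 1.807 mV.
V_in − V_min = -0.116483 − (-1.85) = 1.733517 V.
Divide by LSB: 1.733517 × 2048/3.7 = 959.5251.
Truncating gives code 959.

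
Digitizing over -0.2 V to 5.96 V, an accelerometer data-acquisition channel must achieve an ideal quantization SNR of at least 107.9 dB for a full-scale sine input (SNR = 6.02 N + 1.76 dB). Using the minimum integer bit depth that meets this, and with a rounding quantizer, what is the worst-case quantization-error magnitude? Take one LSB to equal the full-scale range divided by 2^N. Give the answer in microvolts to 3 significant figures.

11.7 µV

Full-scale range = 5.96 V − (-0.2 V) = 6.16 V.
N ≥ (107.9 − 1.76)/6.02 = 17.631 → N_min = 18.
LSB = 6.16 V / 2^18 = 23.499 µV.
|e|_max = LSB/2 = 11.7 µV.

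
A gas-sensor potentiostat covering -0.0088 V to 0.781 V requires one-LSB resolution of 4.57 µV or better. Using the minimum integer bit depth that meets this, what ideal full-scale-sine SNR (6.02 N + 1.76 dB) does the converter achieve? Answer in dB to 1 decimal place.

110.1 dB

The full-scale span is 0.781 − (-0.0088) = 0.7898 V.
Required number of levels: 0.7898/4.57 µV = 172820; smallest N with 2^N ≥ that is 18.
SNR = 6.02 × 18 + 1.76 = 110.12 dB.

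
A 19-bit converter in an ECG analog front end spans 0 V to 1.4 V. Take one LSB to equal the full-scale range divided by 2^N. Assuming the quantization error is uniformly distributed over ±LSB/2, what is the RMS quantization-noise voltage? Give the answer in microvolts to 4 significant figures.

Full-scale range = 1.4 V.
Step size = 1.4/524288 V = 2.67029 µV.
V_rms = LSB/√12 = 2.67029 µV / √12 = 0.7708 µV.

0.7708 µV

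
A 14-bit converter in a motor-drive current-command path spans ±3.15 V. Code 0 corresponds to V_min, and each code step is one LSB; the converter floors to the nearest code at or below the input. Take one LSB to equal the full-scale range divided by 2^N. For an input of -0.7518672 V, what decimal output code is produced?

6236

Range = 3.15 − (-3.15) = 6.3 V. LSB = 6.3 V / 2^14 ≈ 384.5 µV.
code = ⌊(V_in − V_min)/LSB⌋ = ⌊(V_in − V_min) × 2^14 / range⌋
     = ⌊(-0.7518672 − (-3.15)) × 16384 / 6.3⌋ = ⌊2.3981328 × 16384/6.3⌋
     = ⌊6236.668⌋ = 6236.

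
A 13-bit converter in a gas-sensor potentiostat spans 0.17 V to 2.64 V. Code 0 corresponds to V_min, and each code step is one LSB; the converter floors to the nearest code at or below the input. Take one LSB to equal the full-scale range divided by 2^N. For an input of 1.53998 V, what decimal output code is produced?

Full-scale range = 2.64 V − (0.17 V) = 2.47 V. LSB = 2.47 V / 2^13 ≈ 301.5 µV.
V_in − V_min = 1.53998 − (0.17) = 1.36998 V.
Divide by LSB: 1.36998 × 8192/2.47 = 4543.6746.
Truncating gives code 4543.

4543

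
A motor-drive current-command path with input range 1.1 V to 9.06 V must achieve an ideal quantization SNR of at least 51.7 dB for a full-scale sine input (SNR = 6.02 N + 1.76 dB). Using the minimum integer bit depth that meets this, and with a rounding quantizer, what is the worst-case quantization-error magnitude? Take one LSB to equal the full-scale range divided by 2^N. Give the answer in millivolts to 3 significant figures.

The full-scale span is 9.06 − (1.1) = 7.96 V.
Solving 6.02 N ≥ 51.7 − 1.76: N ≥ 8.296. Round up → N = 9.
One LSB is 7.96 V / 512 = 15.547 mV.
Max error for round-to-nearest is LSB/2 = 7.77 mV.

7.77 mV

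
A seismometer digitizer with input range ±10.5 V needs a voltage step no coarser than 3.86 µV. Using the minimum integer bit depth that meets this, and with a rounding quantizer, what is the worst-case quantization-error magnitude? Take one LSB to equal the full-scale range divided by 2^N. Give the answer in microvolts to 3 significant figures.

The full-scale span is 10.5 − (-10.5) = 21 V.
21 V / 3.86 µV = 5.440e6. Since 2^22 = 4194304 and 2^23 = 8388608, N = 23.
LSB = 21 V / 2^23 = 2.5034 µV.
Half an LSB is 1.25 µV.

1.25 µV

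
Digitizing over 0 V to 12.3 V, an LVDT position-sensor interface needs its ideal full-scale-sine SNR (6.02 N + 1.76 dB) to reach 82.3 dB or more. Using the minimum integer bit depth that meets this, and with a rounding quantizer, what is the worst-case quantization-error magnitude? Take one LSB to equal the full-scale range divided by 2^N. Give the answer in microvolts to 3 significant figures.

375 µV

V_FS = 12.3 V.
N ≥ (82.3 − 1.76)/6.02 = 13.379 → N_min = 14.
Step size = 12.3/16384 V = 0.75073 mV.
|e|_max = LSB/2 = 375 µV.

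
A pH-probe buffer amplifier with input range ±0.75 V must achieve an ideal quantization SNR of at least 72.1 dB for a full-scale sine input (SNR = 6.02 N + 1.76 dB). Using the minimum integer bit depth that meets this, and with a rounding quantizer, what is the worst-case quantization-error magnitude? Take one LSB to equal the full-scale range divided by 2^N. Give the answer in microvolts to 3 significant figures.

Span: 0.75 V − (-0.75 V) = 1.5 V.
6.02 N + 1.76 ≥ 72.1 gives N ≥ 11.684, so the minimum integer is 12.
Step size = 1.5/4096 V = 366.21 µV.
Half an LSB is 183 µV.

183 µV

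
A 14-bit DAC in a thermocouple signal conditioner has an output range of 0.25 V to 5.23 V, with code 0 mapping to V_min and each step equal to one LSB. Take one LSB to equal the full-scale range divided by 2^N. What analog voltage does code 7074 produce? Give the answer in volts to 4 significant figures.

2.400 V

Range = 5.23 − (0.25) = 4.98 V. LSB = 4.98 V / 2^14.
Output = V_min + (7074/16384) × range = 0.25 + 0.431763 × 4.98 V
      = 0.25 + 2.15018 = 2.40018 V.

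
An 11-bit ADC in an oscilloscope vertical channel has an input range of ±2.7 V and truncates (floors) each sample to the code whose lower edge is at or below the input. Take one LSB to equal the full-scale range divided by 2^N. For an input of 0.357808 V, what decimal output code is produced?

Span: 2.7 V − (-2.7 V) = 5.4 V. LSB = 5.4 V / 2^11 ≈ 2.637 mV.
(V_in − V_min) × 2^11/range = (0.357808 − (-2.7)) × 2048/5.4 = 1159.702.
Floor → code = 1159.

1159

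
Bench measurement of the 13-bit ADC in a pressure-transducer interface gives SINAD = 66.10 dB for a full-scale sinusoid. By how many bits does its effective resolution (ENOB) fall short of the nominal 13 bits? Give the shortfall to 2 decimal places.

N_eff = (66.10 − 1.76)/6.02 = 10.6877 bits.
Lost resolution: 13 − 10.6877 = 2.3123 bits.

2.31 bits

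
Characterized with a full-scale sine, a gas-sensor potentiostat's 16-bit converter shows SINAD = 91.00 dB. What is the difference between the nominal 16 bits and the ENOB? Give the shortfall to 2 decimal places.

N_eff = (91.00 − 1.76)/6.02 = 14.8239 bits.
16 − 14.8239 = 1.18 bits below nominal.

1.18 bits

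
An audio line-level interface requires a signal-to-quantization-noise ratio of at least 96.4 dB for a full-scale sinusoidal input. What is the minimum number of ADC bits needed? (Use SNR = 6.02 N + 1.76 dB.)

Required N = ⌈(96.4 − 1.76)/6.02⌉ = ⌈15.721⌉ = 16.

16 bits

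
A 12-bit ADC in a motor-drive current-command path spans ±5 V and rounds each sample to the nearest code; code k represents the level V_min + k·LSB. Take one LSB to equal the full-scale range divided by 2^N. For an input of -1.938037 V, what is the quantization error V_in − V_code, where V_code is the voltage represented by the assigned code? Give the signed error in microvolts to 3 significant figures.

Range = 5 − (-5) = 10 V. LSB = 10 V / 2^12 ≈ 2.441 mV.
Position in LSBs: (-1.938037 − (-5)) × 4096/10 = 1254.1800; rounding gives k = 1254.
Reconstructed level: -5 + 1254 × 10/4096 V = -1.938476563 V.
Error = V_in − V_code = -1.938037 − (-1.938476563) = +440 µV.

+440 µV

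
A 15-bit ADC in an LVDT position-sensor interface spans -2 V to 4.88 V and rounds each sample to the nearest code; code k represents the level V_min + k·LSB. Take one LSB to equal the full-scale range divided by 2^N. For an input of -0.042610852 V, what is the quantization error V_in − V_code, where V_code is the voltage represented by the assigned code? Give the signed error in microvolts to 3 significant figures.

−76.7 µV

Range = 4.88 − (-2) = 6.88 V. LSB = 6.88 V / 2^15 ≈ 210.0 µV.
(V_in − V_min)/LSB = (-0.042610852 − (-2)) × 32768/6.88 = 9322.6348 → nearest code k = 9323.
Reconstructed level: -2 + 9323 × 6.88/32768 V = -0.042534179688 V.
e = -0.042610852 − (-0.042534179688) = −76.7 µV.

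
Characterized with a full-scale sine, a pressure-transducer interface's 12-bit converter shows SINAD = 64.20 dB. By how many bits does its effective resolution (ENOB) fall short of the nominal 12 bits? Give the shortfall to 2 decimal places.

1.63 bits

N_eff = (64.20 − 1.76)/6.02 = 10.3721 bits.
Shortfall = 12 − 10.3721 = 1.6279 bits.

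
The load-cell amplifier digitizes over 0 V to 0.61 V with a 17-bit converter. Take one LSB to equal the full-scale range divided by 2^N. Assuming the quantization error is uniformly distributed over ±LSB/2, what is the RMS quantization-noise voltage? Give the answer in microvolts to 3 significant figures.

Range is 0.61 V.
LSB = 0.61 V / 2^17 = 4.6539 µV.
RMS of a uniform error over width LSB is LSB/√12 = 1.34 µV.

1.34 µV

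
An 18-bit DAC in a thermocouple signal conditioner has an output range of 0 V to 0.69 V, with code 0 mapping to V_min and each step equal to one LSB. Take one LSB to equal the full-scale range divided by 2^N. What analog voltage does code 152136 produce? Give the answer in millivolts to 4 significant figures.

Span = 0.69 V. LSB = 0.69 V / 2^18.
Output = V_min + (152136/262144) × range = 0 + 0.580353 × 0.69 V
      = 0 V + 0.400443 V = 0.400443 V.

400.4 mV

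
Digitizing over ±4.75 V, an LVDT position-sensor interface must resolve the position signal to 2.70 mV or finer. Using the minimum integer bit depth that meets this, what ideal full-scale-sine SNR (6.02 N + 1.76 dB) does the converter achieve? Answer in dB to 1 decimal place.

Full-scale range = 4.75 V − (-4.75 V) = 9.5 V.
Levels needed ≥ 9.5/2.70 mV = 3519. 2^12 = 4096 suffices, so N_min = 12.
Ideal SNR at N = 12: 6.02·12 + 1.76 = 74.0 dB.

74.0 dB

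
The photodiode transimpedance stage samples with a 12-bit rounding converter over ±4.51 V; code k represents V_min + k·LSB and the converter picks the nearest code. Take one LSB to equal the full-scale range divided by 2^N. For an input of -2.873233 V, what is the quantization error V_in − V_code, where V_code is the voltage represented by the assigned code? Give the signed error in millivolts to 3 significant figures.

+0.571 mV

Full-scale range = 4.51 V − (-4.51 V) = 9.02 V. LSB = 9.02 V / 2^12 ≈ 2.202 mV.
(-2.873233 − (-4.51)) / LSB = 1.636767 × 4096/9.02 = 743.2592. Nearest integer: k = 743.
V_code = -4.51 + (743/4096) × 9.02 = -2.873803711 V.
Error = V_in − V_code = -2.873233 − (-2.873803711) = +0.571 mV.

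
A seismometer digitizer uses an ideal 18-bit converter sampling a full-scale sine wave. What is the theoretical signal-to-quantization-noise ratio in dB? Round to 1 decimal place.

SNR = 6.02·18 + 1.76 = 110.12 dB.

110.1 dB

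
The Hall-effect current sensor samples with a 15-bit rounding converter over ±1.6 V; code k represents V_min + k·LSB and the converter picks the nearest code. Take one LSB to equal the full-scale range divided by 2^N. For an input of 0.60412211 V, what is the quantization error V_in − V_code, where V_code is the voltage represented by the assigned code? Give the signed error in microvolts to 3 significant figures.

Full-scale range = 1.6 V − (-1.6 V) = 3.2 V. LSB = 3.2 V / 2^15 ≈ 97.66 µV.
(V_in − V_min)/LSB = (0.60412211 − (-1.6)) × 32768/3.2 = 22570.2104 → nearest code k = 22570.
V_code = -1.6 + (22570/32768) × 3.2 = 0.60410156250 V.
e = 0.60412211 − (0.60410156250) = +20.5 µV.

+20.5 µV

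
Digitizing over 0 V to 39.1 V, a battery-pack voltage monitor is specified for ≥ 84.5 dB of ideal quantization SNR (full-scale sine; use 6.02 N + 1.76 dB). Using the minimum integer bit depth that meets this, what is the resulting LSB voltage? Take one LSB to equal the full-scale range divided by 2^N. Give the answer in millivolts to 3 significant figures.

2.39 mV

V_FS = 39.1 V.
6.02 N + 1.76 ≥ 84.5 gives N ≥ 13.744, so the minimum integer is 14.
Step size = 39.1/16384 V = 2.39 mV.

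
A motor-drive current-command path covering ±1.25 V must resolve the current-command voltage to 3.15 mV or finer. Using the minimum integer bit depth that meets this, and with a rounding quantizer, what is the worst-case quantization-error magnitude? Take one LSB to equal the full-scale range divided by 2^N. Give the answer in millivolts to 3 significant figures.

1.22 mV

Range = 1.25 − (-1.25) = 2.5 V.
Required number of levels: 2.5/3.15 mV = 793.65; smallest N with 2^N ≥ that is 10.
LSB = 2.5 V / 2^10 = 2.4414 mV.
|e|_max = LSB/2 = 1.22 mV.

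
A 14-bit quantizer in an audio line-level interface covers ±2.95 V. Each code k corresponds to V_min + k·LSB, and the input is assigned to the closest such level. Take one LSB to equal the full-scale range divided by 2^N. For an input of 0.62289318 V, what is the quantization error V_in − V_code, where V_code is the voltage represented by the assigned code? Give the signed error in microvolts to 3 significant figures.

Range = 2.95 − (-2.95) = 5.9 V. LSB = 5.9 V / 2^14 ≈ 360.1 µV.
Position in LSBs: (0.62289318 − (-2.95)) × 16384/5.9 = 9921.7427; rounding gives k = 9922.
V_code = -2.95 + (9922/16384) × 5.9 = 0.62298583984 V.
e = 0.62289318 − (0.62298583984) = −92.7 µV.

−92.7 µV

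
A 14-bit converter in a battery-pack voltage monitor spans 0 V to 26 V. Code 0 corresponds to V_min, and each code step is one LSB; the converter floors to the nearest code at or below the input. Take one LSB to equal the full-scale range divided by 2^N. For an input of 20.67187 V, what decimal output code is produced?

Span = 26 V. LSB = 26 V / 2^14 ≈ 1.587 mV.
(V_in − V_min) × 2^14/range = (20.67187 − (0)) × 16384/26 = 13026.458.
Floor → code = 13026.

13026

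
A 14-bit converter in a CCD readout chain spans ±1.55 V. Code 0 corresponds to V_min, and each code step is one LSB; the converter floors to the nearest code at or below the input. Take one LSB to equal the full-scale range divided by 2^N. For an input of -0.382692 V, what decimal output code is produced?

The full-scale span is 1.55 − (-1.55) = 3.1 V. LSB = 3.1 V / 2^14 ≈ 189.2 µV.
V_in − V_min = -0.382692 − (-1.55) = 1.167308 V.
Divide by LSB: 1.167308 × 16384/3.1 = 6169.4111.
Truncating gives code 6169.

6169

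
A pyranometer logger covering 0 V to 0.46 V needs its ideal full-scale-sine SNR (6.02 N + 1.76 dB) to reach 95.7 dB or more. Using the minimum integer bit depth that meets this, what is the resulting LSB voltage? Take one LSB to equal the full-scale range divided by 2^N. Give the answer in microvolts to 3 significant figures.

7.02 µV

V_FS = 0.46 V.
Required N = ⌈(95.7 − 1.76)/6.02⌉ = ⌈15.605⌉ = 16.
LSB = 0.46 V ÷ 2^16 = 0.46/65536 V = 7.02 µV.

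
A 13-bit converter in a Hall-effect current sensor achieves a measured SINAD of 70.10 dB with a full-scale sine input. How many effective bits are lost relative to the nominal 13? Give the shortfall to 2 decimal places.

N_eff = (70.10 − 1.76)/6.02 = 11.3522 bits.
13 − 11.3522 = 1.65 bits below nominal.

1.65 bits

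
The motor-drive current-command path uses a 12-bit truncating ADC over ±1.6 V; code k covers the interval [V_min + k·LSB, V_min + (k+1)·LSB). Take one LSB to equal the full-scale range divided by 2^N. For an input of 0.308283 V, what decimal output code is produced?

Span: 1.6 V − (-1.6 V) = 3.2 V. LSB = 3.2 V / 2^12 ≈ 0.7812 mV.
V_in − V_min = 0.308283 − (-1.6) = 1.908283 V.
Divide by LSB: 1.908283 × 4096/3.2 = 2442.6022.
Truncating gives code 2442.

2442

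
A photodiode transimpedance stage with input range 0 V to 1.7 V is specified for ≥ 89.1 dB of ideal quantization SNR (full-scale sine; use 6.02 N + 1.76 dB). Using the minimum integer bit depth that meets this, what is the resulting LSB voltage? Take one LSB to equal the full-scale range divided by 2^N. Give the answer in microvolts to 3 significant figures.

51.9 µV

Span = 1.7 V.
Required N = ⌈(89.1 − 1.76)/6.02⌉ = ⌈14.508⌉ = 15.
One LSB is 1.7 V / 32768 = 51.9 µV.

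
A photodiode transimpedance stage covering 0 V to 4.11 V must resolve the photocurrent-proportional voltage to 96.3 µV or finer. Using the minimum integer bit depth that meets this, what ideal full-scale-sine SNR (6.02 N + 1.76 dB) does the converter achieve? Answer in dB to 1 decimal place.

98.1 dB

Range is 4.11 V.
Need 2^N ≥ 4.11 V / 96.3 µV = 42680 → N_min = 16.
SNR = 6.02 × 16 + 1.76 = 98.08 dB.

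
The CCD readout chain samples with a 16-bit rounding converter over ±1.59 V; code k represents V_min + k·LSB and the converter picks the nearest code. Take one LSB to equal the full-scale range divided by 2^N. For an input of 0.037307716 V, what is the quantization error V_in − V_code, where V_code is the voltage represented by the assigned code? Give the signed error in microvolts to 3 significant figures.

Span: 1.59 V − (-1.59 V) = 3.18 V. LSB = 3.18 V / 2^16 ≈ 48.52 µV.
(0.037307716 − (-1.59)) / LSB = 1.627307716 × 65536/3.18 = 33536.8674. Nearest integer: k = 33537.
V_code = V_min + k × range/2^16 = -1.59 + 33537 × 3.18/65536 = 0.037314147949 V.
Error = V_in − V_code = 0.037307716 − (0.037314147949) = −6.43 µV.

−6.43 µV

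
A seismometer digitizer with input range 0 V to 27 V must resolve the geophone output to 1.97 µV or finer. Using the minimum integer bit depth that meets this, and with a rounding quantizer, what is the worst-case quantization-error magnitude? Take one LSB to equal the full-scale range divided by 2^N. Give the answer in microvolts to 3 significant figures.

0.805 µV

Range is 27 V.
27 V / 1.97 µV = 1.371e7. Since 2^23 = 8388608 and 2^24 = 16777216, N = 24.
LSB = 27 V ÷ 2^24 = 27/16777216 V = 1.6093 µV.
Max error for round-to-nearest is LSB/2 = 0.805 µV.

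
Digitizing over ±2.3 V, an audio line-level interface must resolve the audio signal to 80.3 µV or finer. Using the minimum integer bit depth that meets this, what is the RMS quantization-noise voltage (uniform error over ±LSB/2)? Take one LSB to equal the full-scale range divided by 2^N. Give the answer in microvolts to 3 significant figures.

The full-scale span is 2.3 − (-2.3) = 4.6 V.
4.6 V / 80.3 µV = 57290. Since 2^15 = 32768 and 2^16 = 65536, N = 16.
LSB = 4.6 V ÷ 2^16 = 4.6/65536 V = 70.190 µV.
V_rms = LSB/√12 = 20.3 µV.

20.3 µV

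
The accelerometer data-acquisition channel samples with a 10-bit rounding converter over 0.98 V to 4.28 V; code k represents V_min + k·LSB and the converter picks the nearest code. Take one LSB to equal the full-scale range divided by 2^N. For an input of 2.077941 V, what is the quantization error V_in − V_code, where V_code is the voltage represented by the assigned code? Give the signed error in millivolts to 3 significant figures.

−0.985 mV

Full-scale range = 4.28 V − (0.98 V) = 3.3 V. LSB = 3.3 V / 2^10 ≈ 3.223 mV.
Position in LSBs: (2.077941 − (0.98)) × 1024/3.3 = 340.6944; rounding gives k = 341.
Reconstructed level: 0.98 + 341 × 3.3/1024 V = 2.078925781 V.
e = 2.077941 − (2.078925781) = −0.985 mV.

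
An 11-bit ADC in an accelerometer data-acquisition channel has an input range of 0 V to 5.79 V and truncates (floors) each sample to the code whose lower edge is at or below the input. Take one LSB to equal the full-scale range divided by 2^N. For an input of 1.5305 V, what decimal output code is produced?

541

Range is 5.79 V. LSB = 5.79 V / 2^11 ≈ 2.827 mV.
V_in − V_min = 1.5305 − (0) = 1.5305 V.
Divide by LSB: 1.5305 × 2048/5.79 = 541.3582.
Truncating gives code 541.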